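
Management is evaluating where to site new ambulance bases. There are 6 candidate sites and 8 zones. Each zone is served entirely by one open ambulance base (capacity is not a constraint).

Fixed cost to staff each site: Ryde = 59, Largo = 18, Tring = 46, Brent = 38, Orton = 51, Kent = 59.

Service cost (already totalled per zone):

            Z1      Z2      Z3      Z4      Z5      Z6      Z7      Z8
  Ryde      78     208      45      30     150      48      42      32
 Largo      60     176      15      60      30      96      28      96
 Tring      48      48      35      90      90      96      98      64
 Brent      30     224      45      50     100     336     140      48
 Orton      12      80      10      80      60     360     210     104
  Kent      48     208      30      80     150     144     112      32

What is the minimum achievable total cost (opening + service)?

Minimum total cost: 398

For any fixed open set, each zone goes to its cheapest open site; total = fixed + service.
{Ryde, Largo, Orton}: Z1→Orton 12, Z2→Orton 80, Z3→Orton 10, Z4→Ryde 30, Z5→Largo 30, Z6→Ryde 48, Z7→Largo 28, Z8→Ryde 32. Service 270; fixed 128; total 398.
{Ryde, Largo, Tring}: service 279 + fixed 123 = 402
{Ryde, Largo, Tring, Orton}: Z1→Orton 12, Z2→Tring 48, Z3→Orton 10, Z4→Ryde 30, Z5→Largo 30, Z6→Ryde 48, Z7→Largo 28, Z8→Ryde 32. Service 238; fixed 174; total 412.
{Ryde, Largo, Tring, Brent, Orton, Kent}: Z1→Orton 12, Z2→Tring 48, Z3→Orton 10, Z4→Ryde 30, Z5→Largo 30, Z6→Ryde 48, Z7→Largo 28, Z8→Ryde 32. Service 238; fixed 271; total 509.
No other subset beats 398.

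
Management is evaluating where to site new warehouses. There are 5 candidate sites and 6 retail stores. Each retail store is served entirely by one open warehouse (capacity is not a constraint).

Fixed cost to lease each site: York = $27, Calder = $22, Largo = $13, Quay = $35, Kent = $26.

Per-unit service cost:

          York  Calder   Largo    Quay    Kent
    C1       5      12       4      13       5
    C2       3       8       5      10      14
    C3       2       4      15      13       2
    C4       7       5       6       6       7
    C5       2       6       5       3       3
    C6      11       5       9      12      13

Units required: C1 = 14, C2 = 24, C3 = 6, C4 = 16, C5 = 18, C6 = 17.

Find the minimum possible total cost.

Minimum total cost: 403

For any fixed open set, each retail store goes to its cheapest open site; total = fixed + service.
{York, Calder, Largo}: C1→Largo 4·14=56, C2→York 3·24=72, C3→York 2·6=12, C4→Calder 5·16=80, C5→York 2·18=36, C6→Calder 5·17=85. Service 341; fixed 62; total 403.
{York, Calder}: C1→York 5·14=70, C2→York 3·24=72, C3→York 2·6=12, C4→Calder 5·16=80, C5→York 2·18=36, C6→Calder 5·17=85. Service 355; fixed 49; total 404.
{York, Calder, Largo, Kent}: service 341 + fixed 88 = 429
{York, Calder, Largo, Quay, Kent}: C1→Largo 4·14=56, C2→York 3·24=72, C3→York 2·6=12, C4→Calder 5·16=80, C5→York 2·18=36, C6→Calder 5·17=85. Service 341; fixed 123; total 464.
No other subset beats 403.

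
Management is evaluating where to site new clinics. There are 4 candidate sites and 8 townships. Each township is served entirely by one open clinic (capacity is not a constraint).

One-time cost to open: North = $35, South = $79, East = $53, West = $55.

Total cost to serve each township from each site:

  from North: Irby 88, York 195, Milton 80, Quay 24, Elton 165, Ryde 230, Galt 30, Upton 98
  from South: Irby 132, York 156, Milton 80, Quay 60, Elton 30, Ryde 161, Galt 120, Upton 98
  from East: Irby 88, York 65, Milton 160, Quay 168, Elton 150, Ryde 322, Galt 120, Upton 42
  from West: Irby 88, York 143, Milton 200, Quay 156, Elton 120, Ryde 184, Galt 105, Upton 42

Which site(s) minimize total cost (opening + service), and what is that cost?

Open North, South and East; minimum total cost 687.

For any fixed open set, each township goes to its cheapest open site; total = fixed + service.
{North, South, East}: Irby→North 88, York→East 65, Milton→North 80, Quay→North 24, Elton→South 30, Ryde→South 161, Galt→North 30, Upton→East 42. Service 520; fixed 167; total 687.
{North, South, East, West}: Irby→North 88, York→East 65, Milton→North 80, Quay→North 24, Elton→South 30, Ryde→South 161, Galt→North 30, Upton→East 42. Service 520; fixed 222; total 742.
{North, South, West}: Irby→North 88, York→West 143, Milton→North 80, Quay→North 24, Elton→South 30, Ryde→South 161, Galt→North 30, Upton→West 42. Service 598; fixed 169; total 767.
{North}: Irby→North 88, York→North 195, Milton→North 80, Quay→North 24, Elton→North 165, Ryde→North 230, Galt→North 30, Upton→North 98. Service 910; fixed 35; total 945.
No other subset beats 687.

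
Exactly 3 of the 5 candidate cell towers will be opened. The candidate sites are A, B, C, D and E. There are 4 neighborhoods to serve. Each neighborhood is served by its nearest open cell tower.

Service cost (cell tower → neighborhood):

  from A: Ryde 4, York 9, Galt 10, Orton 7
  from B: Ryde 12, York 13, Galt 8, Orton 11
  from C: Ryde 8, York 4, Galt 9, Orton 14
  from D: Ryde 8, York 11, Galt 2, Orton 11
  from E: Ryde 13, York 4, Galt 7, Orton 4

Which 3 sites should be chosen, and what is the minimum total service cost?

With exactly 3 open, each neighborhood uses its cheapest among the chosen.
{A, D, E}: Ryde→A 4, York→E 4, Galt→D 2, Orton→E 4. Service cost 14.
{A, C, D}: service cost 17
{B, D, E}: service cost 18
Among all 10 size-3 choices, {A, D, E} is lowest.

Choose A, D and E; total service cost 14.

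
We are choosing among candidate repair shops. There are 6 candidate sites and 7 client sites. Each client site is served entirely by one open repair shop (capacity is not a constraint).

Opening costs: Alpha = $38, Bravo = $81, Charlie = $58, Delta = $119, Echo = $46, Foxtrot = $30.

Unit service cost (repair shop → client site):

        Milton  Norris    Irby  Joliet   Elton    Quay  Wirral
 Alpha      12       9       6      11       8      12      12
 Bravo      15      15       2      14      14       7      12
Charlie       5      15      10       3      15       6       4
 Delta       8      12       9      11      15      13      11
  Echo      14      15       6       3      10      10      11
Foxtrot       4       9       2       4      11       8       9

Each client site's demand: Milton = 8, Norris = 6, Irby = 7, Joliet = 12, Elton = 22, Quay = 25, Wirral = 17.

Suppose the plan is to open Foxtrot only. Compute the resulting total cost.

Each client site is assigned to its cheapest site among the open ones.
{Foxtrot}: Milton→Foxtrot 4·8=32, Norris→Foxtrot 9·6=54, Irby→Foxtrot 2·7=14, Joliet→Foxtrot 4·12=48, Elton→Foxtrot 11·22=242, Quay→Foxtrot 8·25=200, Wirral→Foxtrot 9·17=153. Service 743; fixed 30; total 773.

Total cost: 773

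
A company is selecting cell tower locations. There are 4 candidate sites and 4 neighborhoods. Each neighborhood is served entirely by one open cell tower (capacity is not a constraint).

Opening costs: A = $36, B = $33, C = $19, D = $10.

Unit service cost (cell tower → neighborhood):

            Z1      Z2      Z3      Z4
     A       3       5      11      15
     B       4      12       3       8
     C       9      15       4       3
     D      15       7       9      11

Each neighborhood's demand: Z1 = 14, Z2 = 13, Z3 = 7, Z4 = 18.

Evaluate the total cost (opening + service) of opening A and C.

Total cost: 244

Each neighborhood is assigned to its cheapest site among the open ones.
{A, C}: Z1→A 3·14=42, Z2→A 5·13=65, Z3→C 4·7=28, Z4→C 3·18=54. Service 189; fixed 55; total 244.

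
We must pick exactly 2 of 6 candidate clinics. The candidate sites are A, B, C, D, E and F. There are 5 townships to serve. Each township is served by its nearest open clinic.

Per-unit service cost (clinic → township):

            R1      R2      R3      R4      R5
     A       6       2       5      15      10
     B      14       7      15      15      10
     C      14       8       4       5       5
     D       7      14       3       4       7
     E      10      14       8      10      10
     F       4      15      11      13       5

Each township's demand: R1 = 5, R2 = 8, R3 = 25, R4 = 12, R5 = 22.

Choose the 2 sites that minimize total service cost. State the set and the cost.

With exactly 2 open, each township uses its cheapest among the chosen.
{A, C}: R1→A 6·5=30, R2→A 2·8=16, R3→C 4·25=100, R4→C 5·12=60, R5→C 5·22=110. Service cost 316.
{A, D}: service cost 323
{C, D}: service cost 332
Among all 15 size-2 choices, {A, C} is lowest.

Choose A and C; total service cost 316.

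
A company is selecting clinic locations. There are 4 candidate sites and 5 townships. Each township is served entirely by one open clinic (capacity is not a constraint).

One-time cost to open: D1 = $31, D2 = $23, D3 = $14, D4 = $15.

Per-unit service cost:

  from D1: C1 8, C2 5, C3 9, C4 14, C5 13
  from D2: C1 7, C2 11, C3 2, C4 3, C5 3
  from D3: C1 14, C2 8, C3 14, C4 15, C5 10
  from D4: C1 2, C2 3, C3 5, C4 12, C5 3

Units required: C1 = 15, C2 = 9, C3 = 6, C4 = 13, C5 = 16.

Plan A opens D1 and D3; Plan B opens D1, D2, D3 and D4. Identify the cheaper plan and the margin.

Plan B is cheaper by 367.

Plan A: {D1, D3}: C1→D1 8·15=120, C2→D1 5·9=45, C3→D1 9·6=54, C4→D1 14·13=182, C5→D3 10·16=160. Service 561; fixed 45; total 606.
Plan B: {D1, D2, D3, D4}: C1→D4 2·15=30, C2→D4 3·9=27, C3→D2 2·6=12, C4→D2 3·13=39, C5→D2 3·16=48. Service 156; fixed 83; total 239.
Difference: |606 − 239| = 367.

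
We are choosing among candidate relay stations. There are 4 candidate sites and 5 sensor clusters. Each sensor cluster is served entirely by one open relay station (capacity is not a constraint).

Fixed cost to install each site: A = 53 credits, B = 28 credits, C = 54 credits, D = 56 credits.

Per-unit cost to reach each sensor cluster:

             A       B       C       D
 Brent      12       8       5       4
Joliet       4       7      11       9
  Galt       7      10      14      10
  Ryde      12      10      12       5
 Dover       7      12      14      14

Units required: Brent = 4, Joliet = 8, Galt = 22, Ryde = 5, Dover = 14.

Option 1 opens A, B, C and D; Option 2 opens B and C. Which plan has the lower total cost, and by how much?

Option 1 is cheaper by 80.

Option 1: {A, B, C, D}: Brent→D 4·4=16, Joliet→A 4·8=32, Galt→A 7·22=154, Ryde→D 5·5=25, Dover→A 7·14=98. Service 325; fixed 191; total 516.
Option 2: {B, C}: Brent→C 5·4=20, Joliet→B 7·8=56, Galt→B 10·22=220, Ryde→B 10·5=50, Dover→B 12·14=168. Service 514; fixed 82; total 596.
Difference: |516 − 596| = 80.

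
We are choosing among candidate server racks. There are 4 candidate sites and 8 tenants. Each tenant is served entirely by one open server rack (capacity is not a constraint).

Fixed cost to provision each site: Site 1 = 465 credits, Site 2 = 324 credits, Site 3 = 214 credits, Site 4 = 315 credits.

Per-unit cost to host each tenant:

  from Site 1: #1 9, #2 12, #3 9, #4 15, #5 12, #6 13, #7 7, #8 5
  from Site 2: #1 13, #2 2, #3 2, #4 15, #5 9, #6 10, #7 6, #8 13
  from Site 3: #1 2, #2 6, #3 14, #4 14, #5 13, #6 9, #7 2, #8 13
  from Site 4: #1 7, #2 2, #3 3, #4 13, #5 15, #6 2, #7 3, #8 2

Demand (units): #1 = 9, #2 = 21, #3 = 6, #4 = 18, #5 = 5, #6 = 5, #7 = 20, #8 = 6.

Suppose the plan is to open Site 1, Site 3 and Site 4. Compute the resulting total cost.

Total cost: 1428

Each tenant is assigned to its cheapest site among the open ones.
{Site 1, Site 3, Site 4}: #1→Site 3 2·9=18, #2→Site 4 2·21=42, #3→Site 4 3·6=18, #4→Site 4 13·18=234, #5→Site 1 12·5=60, #6→Site 4 2·5=10, #7→Site 3 2·20=40, #8→Site 4 2·6=12. Service 434; fixed 994; total 1428.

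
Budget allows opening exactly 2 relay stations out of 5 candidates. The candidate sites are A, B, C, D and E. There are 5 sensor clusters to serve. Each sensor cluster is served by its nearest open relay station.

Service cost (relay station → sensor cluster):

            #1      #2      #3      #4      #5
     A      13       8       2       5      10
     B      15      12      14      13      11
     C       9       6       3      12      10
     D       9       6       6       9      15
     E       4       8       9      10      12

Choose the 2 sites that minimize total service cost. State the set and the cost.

With exactly 2 open, each sensor cluster uses its cheapest among the chosen.
{A, E}: #1→E 4, #2→A 8, #3→A 2, #4→A 5, #5→A 10. Service cost 29.
{A, C}: service cost 32
{A, D}: service cost 32
Among all 10 size-2 choices, {A, E} is lowest.

Choose A and E; total service cost 29.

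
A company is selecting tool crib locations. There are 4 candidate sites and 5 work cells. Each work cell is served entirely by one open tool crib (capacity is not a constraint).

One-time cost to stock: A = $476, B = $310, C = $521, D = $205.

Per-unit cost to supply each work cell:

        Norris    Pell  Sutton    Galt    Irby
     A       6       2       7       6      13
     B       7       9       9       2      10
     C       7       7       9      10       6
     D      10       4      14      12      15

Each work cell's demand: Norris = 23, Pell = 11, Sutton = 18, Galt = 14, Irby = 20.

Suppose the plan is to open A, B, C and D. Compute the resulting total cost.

Each work cell is assigned to its cheapest site among the open ones.
{A, B, C, D}: Norris→A 6·23=138, Pell→A 2·11=22, Sutton→A 7·18=126, Galt→B 2·14=28, Irby→C 6·20=120. Service 434; fixed 1512; total 1946.

Total cost: 1946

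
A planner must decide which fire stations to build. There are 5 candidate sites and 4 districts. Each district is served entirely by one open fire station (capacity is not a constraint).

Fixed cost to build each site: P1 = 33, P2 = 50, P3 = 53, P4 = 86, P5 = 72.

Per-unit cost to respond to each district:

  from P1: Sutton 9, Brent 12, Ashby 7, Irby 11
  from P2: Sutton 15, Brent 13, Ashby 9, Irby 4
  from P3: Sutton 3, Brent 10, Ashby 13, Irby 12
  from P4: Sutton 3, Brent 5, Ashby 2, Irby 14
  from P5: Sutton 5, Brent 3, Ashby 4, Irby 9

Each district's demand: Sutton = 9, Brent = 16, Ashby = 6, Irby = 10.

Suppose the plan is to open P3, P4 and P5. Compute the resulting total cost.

Each district is assigned to its cheapest site among the open ones.
{P3, P4, P5}: Sutton→P3 3·9=27, Brent→P5 3·16=48, Ashby→P4 2·6=12, Irby→P5 9·10=90. Service 177; fixed 211; total 388.

Total cost: 388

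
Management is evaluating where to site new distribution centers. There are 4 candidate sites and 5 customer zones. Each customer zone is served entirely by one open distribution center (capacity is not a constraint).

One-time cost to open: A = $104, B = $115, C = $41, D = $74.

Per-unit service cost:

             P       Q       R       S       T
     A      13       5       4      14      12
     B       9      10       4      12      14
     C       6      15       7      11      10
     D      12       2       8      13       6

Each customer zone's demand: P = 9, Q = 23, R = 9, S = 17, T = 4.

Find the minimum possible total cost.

For any fixed open set, each customer zone goes to its cheapest open site; total = fixed + service.
{C, D}: P→C 6·9=54, Q→D 2·23=46, R→C 7·9=63, S→C 11·17=187, T→D 6·4=24. Service 374; fixed 115; total 489.
{D}: P→D 12·9=108, Q→D 2·23=46, R→D 8·9=72, S→D 13·17=221, T→D 6·4=24. Service 471; fixed 74; total 545.
{A, C, D}: P→C 6·9=54, Q→D 2·23=46, R→A 4·9=36, S→C 11·17=187, T→D 6·4=24. Service 347; fixed 219; total 566.
{A, B, C, D}: P→C 6·9=54, Q→D 2·23=46, R→A 4·9=36, S→C 11·17=187, T→D 6·4=24. Service 347; fixed 334; total 681.
(All 15 nonempty subsets were checked; C and D is lowest.)

Minimum total cost: 489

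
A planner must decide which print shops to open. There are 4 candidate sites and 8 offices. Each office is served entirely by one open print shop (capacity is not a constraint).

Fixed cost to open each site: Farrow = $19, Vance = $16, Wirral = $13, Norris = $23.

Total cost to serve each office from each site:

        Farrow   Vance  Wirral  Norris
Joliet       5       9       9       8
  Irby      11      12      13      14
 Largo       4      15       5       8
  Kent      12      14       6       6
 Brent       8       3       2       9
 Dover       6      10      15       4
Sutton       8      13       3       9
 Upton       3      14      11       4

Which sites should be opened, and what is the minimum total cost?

For any fixed open set, each office goes to its cheapest open site; total = fixed + service.
{Farrow, Wirral}: Joliet→Farrow 5, Irby→Farrow 11, Largo→Farrow 4, Kent→Wirral 6, Brent→Wirral 2, Dover→Farrow 6, Sutton→Wirral 3, Upton→Farrow 3. Service 40; fixed 32; total 72.
{Farrow}: service 57 + fixed 19 = 76
{Wirral}: service 64 + fixed 13 = 77
{Farrow, Vance, Wirral, Norris}: Joliet→Farrow 5, Irby→Farrow 11, Largo→Farrow 4, Kent→Wirral 6, Brent→Wirral 2, Dover→Norris 4, Sutton→Wirral 3, Upton→Farrow 3. Service 38; fixed 71; total 109.
No other subset beats 72.

Open Farrow and Wirral; minimum total cost 72.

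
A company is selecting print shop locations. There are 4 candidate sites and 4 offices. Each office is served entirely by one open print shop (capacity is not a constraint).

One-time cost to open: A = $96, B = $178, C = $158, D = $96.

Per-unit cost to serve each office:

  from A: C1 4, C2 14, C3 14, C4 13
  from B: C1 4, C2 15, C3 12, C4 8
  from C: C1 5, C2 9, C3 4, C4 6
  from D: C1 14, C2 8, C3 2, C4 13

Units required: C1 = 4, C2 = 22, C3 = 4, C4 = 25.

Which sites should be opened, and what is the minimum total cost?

Open C only; minimum total cost 542.

For any fixed open set, each office goes to its cheapest open site; total = fixed + service.
{C}: C1→C 5·4=20, C2→C 9·22=198, C3→C 4·4=16, C4→C 6·25=150. Service 384; fixed 158; total 542.
{C, D}: C1→C 5·4=20, C2→D 8·22=176, C3→D 2·4=8, C4→C 6·25=150. Service 354; fixed 254; total 608.
{A, C}: service 380 + fixed 254 = 634
{A, B, C, D}: C1→A 4·4=16, C2→D 8·22=176, C3→D 2·4=8, C4→C 6·25=150. Service 350; fixed 528; total 878.
No other subset beats 542.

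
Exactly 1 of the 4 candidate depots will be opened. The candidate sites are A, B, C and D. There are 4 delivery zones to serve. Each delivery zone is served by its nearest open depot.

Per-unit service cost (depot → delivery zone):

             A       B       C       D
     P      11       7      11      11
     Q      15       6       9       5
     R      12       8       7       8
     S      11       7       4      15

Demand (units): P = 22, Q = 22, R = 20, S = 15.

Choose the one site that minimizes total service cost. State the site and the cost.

Choose B only; total service cost 551.

With exactly 1 open, each delivery zone uses its cheapest among the chosen.
{B}: P→B 7·22=154, Q→B 6·22=132, R→B 8·20=160, S→B 7·15=105. Service cost 551.
{C}: service cost 640
{D}: service cost 737
Among all 4 size-1 choices, {B} is lowest.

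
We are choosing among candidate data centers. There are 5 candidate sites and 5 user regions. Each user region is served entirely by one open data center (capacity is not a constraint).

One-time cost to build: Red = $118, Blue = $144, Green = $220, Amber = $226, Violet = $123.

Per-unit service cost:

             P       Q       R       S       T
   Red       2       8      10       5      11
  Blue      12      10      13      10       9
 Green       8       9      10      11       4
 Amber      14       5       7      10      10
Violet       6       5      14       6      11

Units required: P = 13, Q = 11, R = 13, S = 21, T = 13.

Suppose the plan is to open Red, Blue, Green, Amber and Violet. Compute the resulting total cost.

Total cost: 1160

Each user region is assigned to its cheapest site among the open ones.
{Red, Blue, Green, Amber, Violet}: P→Red 2·13=26, Q→Amber 5·11=55, R→Amber 7·13=91, S→Red 5·21=105, T→Green 4·13=52. Service 329; fixed 831; total 1160.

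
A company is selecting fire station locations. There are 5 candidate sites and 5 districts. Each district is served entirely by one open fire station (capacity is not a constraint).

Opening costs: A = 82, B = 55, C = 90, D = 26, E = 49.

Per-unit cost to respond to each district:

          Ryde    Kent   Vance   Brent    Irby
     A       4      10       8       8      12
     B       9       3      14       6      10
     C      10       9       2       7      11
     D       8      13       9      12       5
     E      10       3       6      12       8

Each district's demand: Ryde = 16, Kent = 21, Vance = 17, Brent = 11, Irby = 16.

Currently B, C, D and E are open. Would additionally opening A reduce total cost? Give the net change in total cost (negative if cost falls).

No — net change +18 (cost rises by 18).

Current service cost with {B, C, D, E}: 371.
Adding A: each district re-picks its cheapest; new service cost 307, saving 64.
Extra fixed cost: 82. Net change = 82 − 64 = 18.
(Totals: 591 → 609.)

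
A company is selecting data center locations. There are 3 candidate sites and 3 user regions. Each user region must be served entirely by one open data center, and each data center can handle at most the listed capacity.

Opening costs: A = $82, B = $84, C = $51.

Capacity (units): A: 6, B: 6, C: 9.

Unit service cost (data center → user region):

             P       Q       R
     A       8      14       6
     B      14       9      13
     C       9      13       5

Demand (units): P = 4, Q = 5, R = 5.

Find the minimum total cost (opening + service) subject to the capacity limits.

Minimum total cost: 241

Open {B, C}: P→C 9·4=36, Q→B 9·5=45, R→C 5·5=25.
Loads: B carries 5/6, C carries 9/9. Service 106; fixed 135; total 241.
Next best feasible plan costs 264.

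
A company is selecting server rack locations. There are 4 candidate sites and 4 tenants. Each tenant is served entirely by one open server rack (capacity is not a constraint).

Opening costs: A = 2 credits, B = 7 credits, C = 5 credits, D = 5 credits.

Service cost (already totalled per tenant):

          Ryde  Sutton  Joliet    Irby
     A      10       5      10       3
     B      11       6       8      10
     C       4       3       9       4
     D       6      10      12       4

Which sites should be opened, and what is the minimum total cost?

Open C only; minimum total cost 25.

For any fixed open set, each tenant goes to its cheapest open site; total = fixed + service.
{C}: Ryde→C 4, Sutton→C 3, Joliet→C 9, Irby→C 4. Service 20; fixed 5; total 25.
{A, C}: Ryde→C 4, Sutton→C 3, Joliet→C 9, Irby→A 3. Service 19; fixed 7; total 26.
{A}: service 28 + fixed 2 = 30
{A, B, C, D}: service 18 + fixed 19 = 37
No other subset beats 25.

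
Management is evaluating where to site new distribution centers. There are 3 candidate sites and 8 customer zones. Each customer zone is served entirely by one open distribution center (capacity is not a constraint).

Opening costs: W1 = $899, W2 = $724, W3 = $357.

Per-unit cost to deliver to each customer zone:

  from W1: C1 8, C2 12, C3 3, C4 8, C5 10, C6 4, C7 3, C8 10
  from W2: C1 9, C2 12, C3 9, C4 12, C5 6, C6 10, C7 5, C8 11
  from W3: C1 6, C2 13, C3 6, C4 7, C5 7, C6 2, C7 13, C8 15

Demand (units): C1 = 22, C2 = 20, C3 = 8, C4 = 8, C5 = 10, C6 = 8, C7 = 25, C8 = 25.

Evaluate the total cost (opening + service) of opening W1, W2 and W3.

Each customer zone is assigned to its cheapest site among the open ones.
{W1, W2, W3}: C1→W3 6·22=132, C2→W1 12·20=240, C3→W1 3·8=24, C4→W3 7·8=56, C5→W2 6·10=60, C6→W3 2·8=16, C7→W1 3·25=75, C8→W1 10·25=250. Service 853; fixed 1980; total 2833.

Total cost: 2833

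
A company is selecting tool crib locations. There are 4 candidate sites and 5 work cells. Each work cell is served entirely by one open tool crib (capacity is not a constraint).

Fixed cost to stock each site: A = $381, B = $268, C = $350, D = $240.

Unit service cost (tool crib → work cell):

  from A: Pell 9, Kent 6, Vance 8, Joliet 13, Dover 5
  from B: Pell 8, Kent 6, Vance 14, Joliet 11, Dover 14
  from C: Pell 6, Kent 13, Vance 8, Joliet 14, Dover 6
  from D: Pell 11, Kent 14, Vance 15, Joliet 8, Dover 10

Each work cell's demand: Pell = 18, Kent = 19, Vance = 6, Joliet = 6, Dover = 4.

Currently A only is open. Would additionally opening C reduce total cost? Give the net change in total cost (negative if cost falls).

No — net change +296 (cost rises by 296).

Current service cost with {A}: 422.
Adding C: each work cell re-picks its cheapest; new service cost 368, saving 54.
Extra fixed cost: 350. Net change = 350 − 54 = 296.
(Totals: 803 → 1099.)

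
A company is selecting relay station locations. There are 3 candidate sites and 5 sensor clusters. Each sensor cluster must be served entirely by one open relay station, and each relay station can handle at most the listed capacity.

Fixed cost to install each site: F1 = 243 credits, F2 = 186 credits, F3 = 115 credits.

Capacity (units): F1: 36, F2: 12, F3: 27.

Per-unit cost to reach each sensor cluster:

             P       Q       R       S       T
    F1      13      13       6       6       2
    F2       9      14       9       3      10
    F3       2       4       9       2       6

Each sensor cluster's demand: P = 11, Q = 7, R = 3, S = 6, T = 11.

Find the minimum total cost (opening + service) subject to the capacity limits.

Minimum total cost: 460

Open {F1, F3}: P→F3 2·11=22, Q→F3 4·7=28, R→F1 6·3=18, S→F3 2·6=12, T→F1 2·11=22.
Loads: F1 carries 14/36, F3 carries 24/27. Service 102; fixed 358; total 460.
Next best feasible plan costs 469.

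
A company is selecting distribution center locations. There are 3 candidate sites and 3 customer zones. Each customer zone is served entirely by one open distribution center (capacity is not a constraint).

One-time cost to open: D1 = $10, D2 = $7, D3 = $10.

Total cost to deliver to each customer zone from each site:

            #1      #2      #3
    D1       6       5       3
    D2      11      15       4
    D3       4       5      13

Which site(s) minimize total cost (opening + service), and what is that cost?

For any fixed open set, each customer zone goes to its cheapest open site; total = fixed + service.
{D1}: #1→D1 6, #2→D1 5, #3→D1 3. Service 14; fixed 10; total 24.
{D2, D3}: #1→D3 4, #2→D3 5, #3→D2 4. Service 13; fixed 17; total 30.
{D1, D2}: #1→D1 6, #2→D1 5, #3→D1 3. Service 14; fixed 17; total 31.
{D1, D2, D3}: service 12 + fixed 27 = 39
No other subset beats 24.

Open D1 only; minimum total cost 24.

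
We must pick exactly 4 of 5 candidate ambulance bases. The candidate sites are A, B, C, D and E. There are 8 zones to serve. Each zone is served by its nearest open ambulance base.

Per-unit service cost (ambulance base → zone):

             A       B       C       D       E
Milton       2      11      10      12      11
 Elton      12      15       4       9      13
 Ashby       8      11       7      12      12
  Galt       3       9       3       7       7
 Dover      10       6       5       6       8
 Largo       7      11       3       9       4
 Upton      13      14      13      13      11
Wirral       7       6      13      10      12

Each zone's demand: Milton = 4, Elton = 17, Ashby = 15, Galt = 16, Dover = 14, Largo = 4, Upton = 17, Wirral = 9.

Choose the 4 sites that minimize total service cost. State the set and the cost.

With exactly 4 open, each zone uses its cheapest among the chosen.
{A, B, C, E}: Milton→A 2·4=8, Elton→C 4·17=68, Ashby→C 7·15=105, Galt→A 3·16=48, Dover→C 5·14=70, Largo→C 3·4=12, Upton→E 11·17=187, Wirral→B 6·9=54. Service cost 552.
{A, C, D, E}: service cost 561
{B, C, D, E}: service cost 584
Among all 5 size-4 choices, {A, B, C, E} is lowest.

Choose A, B, C and E; total service cost 552.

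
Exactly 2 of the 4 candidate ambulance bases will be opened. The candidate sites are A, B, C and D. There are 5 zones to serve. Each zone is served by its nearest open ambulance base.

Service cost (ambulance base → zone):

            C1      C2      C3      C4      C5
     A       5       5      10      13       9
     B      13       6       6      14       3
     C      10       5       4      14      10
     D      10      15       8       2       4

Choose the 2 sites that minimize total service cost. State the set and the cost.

Choose A and D; total service cost 24.

With exactly 2 open, each zone uses its cheapest among the chosen.
{A, D}: C1→A 5, C2→A 5, C3→D 8, C4→D 2, C5→D 4. Service cost 24.
{C, D}: service cost 25
{B, D}: service cost 27
Among all 6 size-2 choices, {A, D} is lowest.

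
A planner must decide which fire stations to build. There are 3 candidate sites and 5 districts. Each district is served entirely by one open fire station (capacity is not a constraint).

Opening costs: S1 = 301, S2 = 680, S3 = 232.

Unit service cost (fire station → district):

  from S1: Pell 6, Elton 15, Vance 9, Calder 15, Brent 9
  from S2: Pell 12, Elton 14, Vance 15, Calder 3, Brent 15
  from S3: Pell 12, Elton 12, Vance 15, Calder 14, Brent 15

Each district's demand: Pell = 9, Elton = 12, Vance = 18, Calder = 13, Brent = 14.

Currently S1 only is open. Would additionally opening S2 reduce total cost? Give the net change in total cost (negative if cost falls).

No — net change +512 (cost rises by 512).

Current service cost with {S1}: 717.
Adding S2: each district re-picks its cheapest; new service cost 549, saving 168.
Extra fixed cost: 680. Net change = 680 − 168 = 512.
(Totals: 1018 → 1530.)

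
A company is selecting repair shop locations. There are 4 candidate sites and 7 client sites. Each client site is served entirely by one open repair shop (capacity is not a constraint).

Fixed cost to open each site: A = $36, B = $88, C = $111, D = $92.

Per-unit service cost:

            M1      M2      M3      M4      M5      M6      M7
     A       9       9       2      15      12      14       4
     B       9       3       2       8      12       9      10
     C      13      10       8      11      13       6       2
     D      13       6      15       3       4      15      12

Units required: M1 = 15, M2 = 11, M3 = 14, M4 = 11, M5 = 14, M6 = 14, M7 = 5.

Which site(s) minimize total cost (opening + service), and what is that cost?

For any fixed open set, each client site goes to its cheapest open site; total = fixed + service.
{B, D}: M1→B 9·15=135, M2→B 3·11=33, M3→B 2·14=28, M4→D 3·11=33, M5→D 4·14=56, M6→B 9·14=126, M7→B 10·5=50. Service 461; fixed 180; total 641.
{A, B, D}: M1→A 9·15=135, M2→B 3·11=33, M3→A 2·14=28, M4→D 3·11=33, M5→D 4·14=56, M6→B 9·14=126, M7→A 4·5=20. Service 431; fixed 216; total 647.
{A, C, D}: service 412 + fixed 239 = 651
{A, B, C, D}: M1→A 9·15=135, M2→B 3·11=33, M3→A 2·14=28, M4→D 3·11=33, M5→D 4·14=56, M6→C 6·14=84, M7→C 2·5=10. Service 379; fixed 327; total 706.
(All 15 nonempty subsets were checked; B and D is lowest.)

Open B and D; minimum total cost 641.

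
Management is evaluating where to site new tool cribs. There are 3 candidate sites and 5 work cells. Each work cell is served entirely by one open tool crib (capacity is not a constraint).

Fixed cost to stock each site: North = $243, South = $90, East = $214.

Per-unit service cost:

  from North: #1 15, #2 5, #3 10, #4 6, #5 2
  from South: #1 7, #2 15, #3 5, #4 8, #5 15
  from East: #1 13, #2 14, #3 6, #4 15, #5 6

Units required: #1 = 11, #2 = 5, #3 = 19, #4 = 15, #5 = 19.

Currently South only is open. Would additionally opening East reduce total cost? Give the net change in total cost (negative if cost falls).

Current service cost with {South}: 652.
Adding East: each work cell re-picks its cheapest; new service cost 476, saving 176.
Extra fixed cost: 214. Net change = 214 − 176 = 38.
(Totals: 742 → 780.)

No — net change +38 (cost rises by 38).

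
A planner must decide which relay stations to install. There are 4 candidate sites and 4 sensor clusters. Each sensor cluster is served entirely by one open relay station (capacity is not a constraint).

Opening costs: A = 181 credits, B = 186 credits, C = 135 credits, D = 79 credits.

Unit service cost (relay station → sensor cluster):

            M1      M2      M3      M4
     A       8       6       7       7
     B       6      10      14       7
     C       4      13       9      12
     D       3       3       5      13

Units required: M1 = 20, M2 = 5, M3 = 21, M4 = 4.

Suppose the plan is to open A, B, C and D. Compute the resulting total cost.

Each sensor cluster is assigned to its cheapest site among the open ones.
{A, B, C, D}: M1→D 3·20=60, M2→D 3·5=15, M3→D 5·21=105, M4→A 7·4=28. Service 208; fixed 581; total 789.

Total cost: 789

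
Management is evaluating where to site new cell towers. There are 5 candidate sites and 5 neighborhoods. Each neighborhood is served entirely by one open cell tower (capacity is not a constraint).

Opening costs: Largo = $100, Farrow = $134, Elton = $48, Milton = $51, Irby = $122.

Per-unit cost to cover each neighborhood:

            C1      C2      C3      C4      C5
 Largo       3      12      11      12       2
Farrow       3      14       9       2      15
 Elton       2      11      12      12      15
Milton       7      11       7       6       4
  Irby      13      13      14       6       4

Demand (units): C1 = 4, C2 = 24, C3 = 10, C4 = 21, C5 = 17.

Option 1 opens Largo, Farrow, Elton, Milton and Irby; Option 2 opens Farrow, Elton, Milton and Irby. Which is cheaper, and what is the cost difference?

Option 2 is cheaper by 66.

Option 1: {Largo, Farrow, Elton, Milton, Irby}: C1→Elton 2·4=8, C2→Elton 11·24=264, C3→Milton 7·10=70, C4→Farrow 2·21=42, C5→Largo 2·17=34. Service 418; fixed 455; total 873.
Option 2: {Farrow, Elton, Milton, Irby}: C1→Elton 2·4=8, C2→Elton 11·24=264, C3→Milton 7·10=70, C4→Farrow 2·21=42, C5→Milton 4·17=68. Service 452; fixed 355; total 807.
Difference: |873 − 807| = 66.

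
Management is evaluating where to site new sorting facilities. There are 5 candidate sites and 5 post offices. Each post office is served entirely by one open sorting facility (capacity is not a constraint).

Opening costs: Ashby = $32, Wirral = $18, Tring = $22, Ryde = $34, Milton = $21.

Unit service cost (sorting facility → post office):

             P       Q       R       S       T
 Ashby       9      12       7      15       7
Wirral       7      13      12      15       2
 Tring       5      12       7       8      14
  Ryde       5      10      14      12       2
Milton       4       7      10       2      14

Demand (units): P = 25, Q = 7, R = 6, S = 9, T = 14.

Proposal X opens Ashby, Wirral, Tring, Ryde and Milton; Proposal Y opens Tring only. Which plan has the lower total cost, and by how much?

Proposal X: {Ashby, Wirral, Tring, Ryde, Milton}: P→Milton 4·25=100, Q→Milton 7·7=49, R→Ashby 7·6=42, S→Milton 2·9=18, T→Wirral 2·14=28. Service 237; fixed 127; total 364.
Proposal Y: {Tring}: P→Tring 5·25=125, Q→Tring 12·7=84, R→Tring 7·6=42, S→Tring 8·9=72, T→Tring 14·14=196. Service 519; fixed 22; total 541.
Difference: |364 − 541| = 177.

Proposal X is cheaper by 177.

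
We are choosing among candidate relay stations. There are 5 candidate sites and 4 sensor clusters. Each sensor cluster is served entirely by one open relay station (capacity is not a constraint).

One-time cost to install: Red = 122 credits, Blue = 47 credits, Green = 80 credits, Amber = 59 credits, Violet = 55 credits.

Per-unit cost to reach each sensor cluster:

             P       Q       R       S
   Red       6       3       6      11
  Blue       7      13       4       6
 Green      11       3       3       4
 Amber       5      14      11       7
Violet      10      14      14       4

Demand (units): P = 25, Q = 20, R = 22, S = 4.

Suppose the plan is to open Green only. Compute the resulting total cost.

Each sensor cluster is assigned to its cheapest site among the open ones.
{Green}: P→Green 11·25=275, Q→Green 3·20=60, R→Green 3·22=66, S→Green 4·4=16. Service 417; fixed 80; total 497.

Total cost: 497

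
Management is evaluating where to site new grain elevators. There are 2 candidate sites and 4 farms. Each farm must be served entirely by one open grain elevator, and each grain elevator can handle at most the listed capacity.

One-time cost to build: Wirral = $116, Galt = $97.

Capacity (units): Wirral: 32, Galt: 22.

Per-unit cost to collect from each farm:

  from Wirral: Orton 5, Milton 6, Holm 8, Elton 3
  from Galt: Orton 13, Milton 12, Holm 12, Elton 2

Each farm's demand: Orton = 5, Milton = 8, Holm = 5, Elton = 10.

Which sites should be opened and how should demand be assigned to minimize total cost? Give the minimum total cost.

Minimum total cost: 259

Open {Wirral}: Orton→Wirral 5·5=25, Milton→Wirral 6·8=48, Holm→Wirral 8·5=40, Elton→Wirral 3·10=30.
Loads: Wirral carries 28/32. Service 143; fixed 116; total 259.
Next best feasible plan costs 346.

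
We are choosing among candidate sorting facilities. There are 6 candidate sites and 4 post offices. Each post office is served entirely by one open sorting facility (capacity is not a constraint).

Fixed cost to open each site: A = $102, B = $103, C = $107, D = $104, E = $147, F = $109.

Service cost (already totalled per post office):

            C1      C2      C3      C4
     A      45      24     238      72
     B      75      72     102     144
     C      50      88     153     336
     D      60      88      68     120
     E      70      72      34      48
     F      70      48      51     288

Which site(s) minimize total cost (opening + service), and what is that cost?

For any fixed open set, each post office goes to its cheapest open site; total = fixed + service.
{E}: C1→E 70, C2→E 72, C3→E 34, C4→E 48. Service 224; fixed 147; total 371.
{A, E}: service 151 + fixed 249 = 400
{A, F}: service 192 + fixed 211 = 403
{A, B, C, D, E, F}: service 151 + fixed 672 = 823
No other subset beats 371.

Open E only; minimum total cost 371.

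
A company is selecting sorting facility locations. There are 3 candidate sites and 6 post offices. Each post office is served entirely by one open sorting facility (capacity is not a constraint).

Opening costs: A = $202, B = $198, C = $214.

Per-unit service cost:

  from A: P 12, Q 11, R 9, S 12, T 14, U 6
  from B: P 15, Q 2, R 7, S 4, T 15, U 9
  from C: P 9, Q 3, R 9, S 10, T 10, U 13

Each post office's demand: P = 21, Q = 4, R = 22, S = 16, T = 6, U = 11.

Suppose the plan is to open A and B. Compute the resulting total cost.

Each post office is assigned to its cheapest site among the open ones.
{A, B}: P→A 12·21=252, Q→B 2·4=8, R→B 7·22=154, S→B 4·16=64, T→A 14·6=84, U→A 6·11=66. Service 628; fixed 400; total 1028.

Total cost: 1028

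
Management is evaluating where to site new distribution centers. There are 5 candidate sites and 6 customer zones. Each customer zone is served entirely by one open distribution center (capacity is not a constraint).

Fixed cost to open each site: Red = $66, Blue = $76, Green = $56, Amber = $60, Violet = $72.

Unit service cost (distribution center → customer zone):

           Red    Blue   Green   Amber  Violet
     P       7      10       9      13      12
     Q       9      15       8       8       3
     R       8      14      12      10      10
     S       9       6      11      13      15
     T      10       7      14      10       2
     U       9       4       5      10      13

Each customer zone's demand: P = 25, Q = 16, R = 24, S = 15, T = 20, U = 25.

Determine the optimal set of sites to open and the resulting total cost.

For any fixed open set, each customer zone goes to its cheapest open site; total = fixed + service.
{Red, Blue, Violet}: P→Red 7·25=175, Q→Violet 3·16=48, R→Red 8·24=192, S→Blue 6·15=90, T→Violet 2·20=40, U→Blue 4·25=100. Service 645; fixed 214; total 859.
{Red, Green, Violet}: P→Red 7·25=175, Q→Violet 3·16=48, R→Red 8·24=192, S→Red 9·15=135, T→Violet 2·20=40, U→Green 5·25=125. Service 715; fixed 194; total 909.
{Red, Blue, Green, Violet}: service 645 + fixed 270 = 915
{Red, Blue, Green, Amber, Violet}: service 645 + fixed 330 = 975
No other subset beats 859.

Open Red, Blue and Violet; minimum total cost 859.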